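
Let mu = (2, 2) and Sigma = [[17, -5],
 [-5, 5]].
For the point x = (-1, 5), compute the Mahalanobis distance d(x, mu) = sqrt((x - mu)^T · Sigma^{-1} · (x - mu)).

Step 1 — centre the observation: (x - mu) = (-3, 3).

Step 2 — invert Sigma. det(Sigma) = 17·5 - (-5)² = 60.
  Sigma^{-1} = (1/det) · [[d, -b], [-b, a]] = [[0.0833, 0.0833],
 [0.0833, 0.2833]].

Step 3 — form the quadratic (x - mu)^T · Sigma^{-1} · (x - mu):
  Sigma^{-1} · (x - mu) = (0, 0.6).
  (x - mu)^T · [Sigma^{-1} · (x - mu)] = (-3)·(0) + (3)·(0.6) = 1.8.

Step 4 — take square root: d = √(1.8) ≈ 1.3416.

d(x, mu) = √(1.8) ≈ 1.3416


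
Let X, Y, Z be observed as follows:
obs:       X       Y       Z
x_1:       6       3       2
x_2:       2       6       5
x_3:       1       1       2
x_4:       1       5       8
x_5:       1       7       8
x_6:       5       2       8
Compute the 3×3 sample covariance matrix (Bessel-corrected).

Step 1 — column means:
  mean(X) = (6 + 2 + 1 + 1 + 1 + 5) / 6 = 16/6 = 2.6667
  mean(Y) = (3 + 6 + 1 + 5 + 7 + 2) / 6 = 24/6 = 4
  mean(Z) = (2 + 5 + 2 + 8 + 8 + 8) / 6 = 33/6 = 5.5

Step 2 — sample covariance S[i,j] = (1/(n-1)) · Σ_k (x_{k,i} - mean_i) · (x_{k,j} - mean_j), with n-1 = 5.
  S[X,X] = ((3.3333)·(3.3333) + (-0.6667)·(-0.6667) + (-1.6667)·(-1.6667) + (-1.6667)·(-1.6667) + (-1.6667)·(-1.6667) + (2.3333)·(2.3333)) / 5 = 25.3333/5 = 5.0667
  S[X,Y] = ((3.3333)·(-1) + (-0.6667)·(2) + (-1.6667)·(-3) + (-1.6667)·(1) + (-1.6667)·(3) + (2.3333)·(-2)) / 5 = -11/5 = -2.2
  S[X,Z] = ((3.3333)·(-3.5) + (-0.6667)·(-0.5) + (-1.6667)·(-3.5) + (-1.6667)·(2.5) + (-1.6667)·(2.5) + (2.3333)·(2.5)) / 5 = -8/5 = -1.6
  S[Y,Y] = ((-1)·(-1) + (2)·(2) + (-3)·(-3) + (1)·(1) + (3)·(3) + (-2)·(-2)) / 5 = 28/5 = 5.6
  S[Y,Z] = ((-1)·(-3.5) + (2)·(-0.5) + (-3)·(-3.5) + (1)·(2.5) + (3)·(2.5) + (-2)·(2.5)) / 5 = 18/5 = 3.6
  S[Z,Z] = ((-3.5)·(-3.5) + (-0.5)·(-0.5) + (-3.5)·(-3.5) + (2.5)·(2.5) + (2.5)·(2.5) + (2.5)·(2.5)) / 5 = 43.5/5 = 8.7

S is symmetric (S[j,i] = S[i,j]). Assembling:

S = [[5.0667, -2.2, -1.6],
 [-2.2, 5.6, 3.6],
 [-1.6, 3.6, 8.7]]


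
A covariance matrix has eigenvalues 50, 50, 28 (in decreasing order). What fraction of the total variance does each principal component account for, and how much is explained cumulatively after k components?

Step 1 — total variance = trace(Sigma) = Σ λ_i = 50 + 50 + 28 = 128.

Step 2 — fraction explained by component i = λ_i / Σ λ:
  PC1: 50/128 = 0.3906
  PC2: 50/128 = 0.3906
  PC3: 28/128 = 0.2188

Step 3 — cumulative fraction after k components = (λ_1 + ... + λ_k) / Σ λ:
  k = 1: 50/128 = 0.3906
  k = 2: (50 + 50)/128 = 100/128 = 0.7812
  k = 3: (50 + 50 + 28)/128 = 128/128 = 1

Summary (fraction, with percent):

explained: PC1 0.3906 (39.06%), PC2 0.3906 (39.06%), PC3 0.2188 (21.88%);  cumulative: 0.3906, 0.7812, 1


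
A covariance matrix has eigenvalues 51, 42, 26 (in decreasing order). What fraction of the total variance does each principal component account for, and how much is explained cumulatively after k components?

Step 1 — total variance = trace(Sigma) = Σ λ_i = 51 + 42 + 26 = 119.

Step 2 — fraction explained by component i = λ_i / Σ λ:
  PC1: 51/119 = 0.4286
  PC2: 42/119 = 0.3529
  PC3: 26/119 = 0.2185

Step 3 — cumulative fraction after k components = (λ_1 + ... + λ_k) / Σ λ:
  k = 1: 51/119 = 0.4286
  k = 2: (51 + 42)/119 = 93/119 = 0.7815
  k = 3: (51 + 42 + 26)/119 = 119/119 = 1

Summary (fraction, with percent):

explained: PC1 0.4286 (42.86%), PC2 0.3529 (35.29%), PC3 0.2185 (21.85%);  cumulative: 0.4286, 0.7815, 1


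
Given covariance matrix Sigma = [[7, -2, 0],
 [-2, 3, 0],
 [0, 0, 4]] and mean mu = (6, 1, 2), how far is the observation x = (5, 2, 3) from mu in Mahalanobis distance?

Step 1 — centre the observation: (x - mu) = (-1, 1, 1).

Step 2 — invert Sigma (cofactor / det for 3×3, or solve directly):
  Sigma^{-1} = [[0.1765, 0.1176, 0],
 [0.1176, 0.4118, 0],
 [0, 0, 0.25]].

Step 3 — form the quadratic (x - mu)^T · Sigma^{-1} · (x - mu):
  Sigma^{-1} · (x - mu) = (-0.0588, 0.2941, 0.25).
  (x - mu)^T · [Sigma^{-1} · (x - mu)] = (-1)·(-0.0588) + (1)·(0.2941) + (1)·(0.25) = 0.6029.

Step 4 — take square root: d = √(0.6029) ≈ 0.7765.

d(x, mu) = √(0.6029) ≈ 0.7765


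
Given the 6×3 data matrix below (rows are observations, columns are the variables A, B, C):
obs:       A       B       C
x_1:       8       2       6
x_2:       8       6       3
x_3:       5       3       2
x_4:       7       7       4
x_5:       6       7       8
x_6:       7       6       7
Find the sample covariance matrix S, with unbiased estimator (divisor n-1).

Step 1 — column means:
  mean(A) = (8 + 8 + 5 + 7 + 6 + 7) / 6 = 41/6 = 6.8333
  mean(B) = (2 + 6 + 3 + 7 + 7 + 6) / 6 = 31/6 = 5.1667
  mean(C) = (6 + 3 + 2 + 4 + 8 + 7) / 6 = 30/6 = 5

Step 2 — sample covariance S[i,j] = (1/(n-1)) · Σ_k (x_{k,i} - mean_i) · (x_{k,j} - mean_j), with n-1 = 5.
  S[A,A] = ((1.1667)·(1.1667) + (1.1667)·(1.1667) + (-1.8333)·(-1.8333) + (0.1667)·(0.1667) + (-0.8333)·(-0.8333) + (0.1667)·(0.1667)) / 5 = 6.8333/5 = 1.3667
  S[A,B] = ((1.1667)·(-3.1667) + (1.1667)·(0.8333) + (-1.8333)·(-2.1667) + (0.1667)·(1.8333) + (-0.8333)·(1.8333) + (0.1667)·(0.8333)) / 5 = 0.1667/5 = 0.0333
  S[A,C] = ((1.1667)·(1) + (1.1667)·(-2) + (-1.8333)·(-3) + (0.1667)·(-1) + (-0.8333)·(3) + (0.1667)·(2)) / 5 = 2/5 = 0.4
  S[B,B] = ((-3.1667)·(-3.1667) + (0.8333)·(0.8333) + (-2.1667)·(-2.1667) + (1.8333)·(1.8333) + (1.8333)·(1.8333) + (0.8333)·(0.8333)) / 5 = 22.8333/5 = 4.5667
  S[B,C] = ((-3.1667)·(1) + (0.8333)·(-2) + (-2.1667)·(-3) + (1.8333)·(-1) + (1.8333)·(3) + (0.8333)·(2)) / 5 = 7/5 = 1.4
  S[C,C] = ((1)·(1) + (-2)·(-2) + (-3)·(-3) + (-1)·(-1) + (3)·(3) + (2)·(2)) / 5 = 28/5 = 5.6

S is symmetric (S[j,i] = S[i,j]). Assembling:

S = [[1.3667, 0.0333, 0.4],
 [0.0333, 4.5667, 1.4],
 [0.4, 1.4, 5.6]]


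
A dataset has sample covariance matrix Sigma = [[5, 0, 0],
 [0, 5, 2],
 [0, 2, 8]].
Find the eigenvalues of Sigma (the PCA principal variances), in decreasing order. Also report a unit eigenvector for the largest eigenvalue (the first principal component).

Step 1 — characteristic polynomial p(λ) = det(λI - Sigma) = λ³ - tr·λ² + c_1·λ - det, where tr = trace, c_1 = sum of the principal 2×2 minors, det = det(Sigma):
  tr = 5 + 5 + 8 = 18,
  c_1 = (5·5 - (0)²) + (5·8 - (0)²) + (5·8 - (2)²) = 25 + 40 + 36 = 101,
  det = 5·(5·8 - (2)²) - (0)·((0)·8 - (2)·(0)) + (0)·((0)·(2) - 5·(0)) = 5·(36) - (0)·(0) + (0)·(0) = 180.
  So p(λ) = λ³ - 18λ² + 101λ - 180.
Step 2 — look for an integer root (rational root theorem: any rational root is an integer divisor of 180). Testing λ = 4:
  p(4) = 64 - 288 + 404 - 180 = 0  ✓
  Dividing out (λ - 4): p(λ) = (λ - 4)(λ² - 14λ + 45).
Step 3 — remaining eigenvalues from the quadratic λ² - 14λ + 45 = 0:
  Δ = 14² - 4·45 = 196 - 180 = 16,  λ = (14 ± √16)/2 = (14 ± 4)/2 = 9 or 5.
  Sorted: λ_1 = 9,  λ_2 = 5,  λ_3 = 4  (check: sum = 18 = tr ✓).

Step 4 — unit eigenvector for λ_1 = 9: v spans the null space of (Sigma - λ_1 I), whose rows are
  r_1 = (-4, 0, 0),  r_2 = (0, -4, 2),  r_3 = (0, 2, -1).
  v is orthogonal to every row, so take v ∝ r_1 × r_2 = ((0)·(2) - (0)·(-4), (0)·(0) - (-4)·(2), (-4)·(-4) - (0)·(0)) = (0, 8, 16).
  Rescale (divide by 8): u = (0, 1, 2).
  ||u|| = √((0)² + (1)² + (2)²) = √(5) ≈ 2.2361,  v_1 = u/||u|| ≈ (0, 0.4472, 0.8944) (||v_1|| = 1).

λ_1 = 9,  λ_2 = 5,  λ_3 = 4;  v_1 ≈ (0, 0.4472, 0.8944)


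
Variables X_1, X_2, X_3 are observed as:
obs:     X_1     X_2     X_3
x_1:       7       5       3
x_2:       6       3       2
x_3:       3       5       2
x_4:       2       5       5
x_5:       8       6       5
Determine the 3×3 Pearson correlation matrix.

Step 1 — column means:
  mean(X_1) = (7 + 6 + 3 + 2 + 8) / 5 = 26/5 = 5.2
  mean(X_2) = (5 + 3 + 5 + 5 + 6) / 5 = 24/5 = 4.8
  mean(X_3) = (3 + 2 + 2 + 5 + 5) / 5 = 17/5 = 3.4

Step 2 — sample variances and covariances s[i,j] = (1/(n-1)) · Σ_k (x_{k,i} - mean_i) · (x_{k,j} - mean_j), with n-1 = 4:
  s[X_1,X_1] = ((1.8)·(1.8) + (0.8)·(0.8) + (-2.2)·(-2.2) + (-3.2)·(-3.2) + (2.8)·(2.8)) / 4 = 26.8/4 = 6.7
  s[X_1,X_2] = ((1.8)·(0.2) + (0.8)·(-1.8) + (-2.2)·(0.2) + (-3.2)·(0.2) + (2.8)·(1.2)) / 4 = 1.2/4 = 0.3
  s[X_1,X_3] = ((1.8)·(-0.4) + (0.8)·(-1.4) + (-2.2)·(-1.4) + (-3.2)·(1.6) + (2.8)·(1.6)) / 4 = 0.6/4 = 0.15
  s[X_2,X_2] = ((0.2)·(0.2) + (-1.8)·(-1.8) + (0.2)·(0.2) + (0.2)·(0.2) + (1.2)·(1.2)) / 4 = 4.8/4 = 1.2
  s[X_2,X_3] = ((0.2)·(-0.4) + (-1.8)·(-1.4) + (0.2)·(-1.4) + (0.2)·(1.6) + (1.2)·(1.6)) / 4 = 4.4/4 = 1.1
  s[X_3,X_3] = ((-0.4)·(-0.4) + (-1.4)·(-1.4) + (-1.4)·(-1.4) + (1.6)·(1.6) + (1.6)·(1.6)) / 4 = 9.2/4 = 2.3
  Sample standard deviations s_i = √(s[i,i]):
  s(X_1) = √(6.7) = 2.5884
  s(X_2) = √(1.2) = 1.0954
  s(X_3) = √(2.3) = 1.5166

Step 3 — r_{ij} = s_{ij} / (s_i · s_j):
  r[X_1,X_1] = 1 (diagonal).
  r[X_1,X_2] = 0.3 / (2.5884 · 1.0954) = 0.3 / 2.8355 = 0.1058
  r[X_1,X_3] = 0.15 / (2.5884 · 1.5166) = 0.15 / 3.9256 = 0.0382
  r[X_2,X_2] = 1 (diagonal).
  r[X_2,X_3] = 1.1 / (1.0954 · 1.5166) = 1.1 / 1.6613 = 0.6621
  r[X_3,X_3] = 1 (diagonal).

R is symmetric with unit diagonal. Assembling:

R = [[1, 0.1058, 0.0382],
 [0.1058, 1, 0.6621],
 [0.0382, 0.6621, 1]]


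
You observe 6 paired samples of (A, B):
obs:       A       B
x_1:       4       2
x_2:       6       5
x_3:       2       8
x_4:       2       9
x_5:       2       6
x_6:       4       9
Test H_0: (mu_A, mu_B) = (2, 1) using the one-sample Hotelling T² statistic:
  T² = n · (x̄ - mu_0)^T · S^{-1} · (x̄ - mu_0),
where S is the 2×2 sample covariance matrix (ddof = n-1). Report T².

Step 1 — sample mean vector:
  mean(A) = (4 + 6 + 2 + 2 + 2 + 4) / 6 = 20/6 = 3.3333
  mean(B) = (2 + 5 + 8 + 9 + 6 + 9) / 6 = 39/6 = 6.5
  x̄ = (3.3333, 6.5),  deviation x̄ - mu_0 = (3.3333, 6.5) - (2, 1) = (1.3333, 5.5).

Step 2 — sample covariance matrix, S[i,j] = (1/(n-1)) · Σ_k (x_{k,i} - mean_i) · (x_{k,j} - mean_j), divisor n-1 = 5:
  S[A,A] = ((0.6667)·(0.6667) + (2.6667)·(2.6667) + (-1.3333)·(-1.3333) + (-1.3333)·(-1.3333) + (-1.3333)·(-1.3333) + (0.6667)·(0.6667)) / 5 = 13.3333/5 = 2.6667
  S[A,B] = ((0.6667)·(-4.5) + (2.6667)·(-1.5) + (-1.3333)·(1.5) + (-1.3333)·(2.5) + (-1.3333)·(-0.5) + (0.6667)·(2.5)) / 5 = -10/5 = -2
  S[B,B] = ((-4.5)·(-4.5) + (-1.5)·(-1.5) + (1.5)·(1.5) + (2.5)·(2.5) + (-0.5)·(-0.5) + (2.5)·(2.5)) / 5 = 37.5/5 = 7.5
  S = [[2.6667, -2],
 [-2, 7.5]].

Step 3 — invert S. det(S) = 2.6667·7.5 - (-2)² = 16.
  S^{-1} = (1/det) · [[d, -b], [-b, a]] = [[0.4687, 0.125],
 [0.125, 0.1667]].

Step 4 — quadratic form (x̄ - mu_0)^T · S^{-1} · (x̄ - mu_0):
  S^{-1} · (x̄ - mu_0) = (1.3125, 1.0833),
  (x̄ - mu_0)^T · [...] = (1.3333)·(1.3125) + (5.5)·(1.0833) = 7.7083.

Step 5 — scale by n: T² = 6 · 7.7083 = 46.25.

T² ≈ 46.25


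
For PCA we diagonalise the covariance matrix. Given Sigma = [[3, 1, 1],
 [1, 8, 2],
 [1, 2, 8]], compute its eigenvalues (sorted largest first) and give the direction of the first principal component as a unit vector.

Step 1 — characteristic polynomial p(λ) = det(λI - Sigma) = λ³ - tr·λ² + c_1·λ - det, where tr = trace, c_1 = sum of the principal 2×2 minors, det = det(Sigma):
  tr = 3 + 8 + 8 = 19,
  c_1 = (3·8 - (1)²) + (3·8 - (1)²) + (8·8 - (2)²) = 23 + 23 + 60 = 106,
  det = 3·(8·8 - (2)²) - (1)·((1)·8 - (2)·(1)) + (1)·((1)·(2) - 8·(1)) = 3·(60) - (1)·(6) + (1)·(-6) = 168.
  So p(λ) = λ³ - 19λ² + 106λ - 168.
Step 2 — look for an integer root (rational root theorem: any rational root is an integer divisor of 168). Testing λ = 6:
  p(6) = 216 - 684 + 636 - 168 = 0  ✓
  Dividing out (λ - 6): p(λ) = (λ - 6)(λ² - 13λ + 28).
Step 3 — remaining eigenvalues from the quadratic λ² - 13λ + 28 = 0:
  Δ = 13² - 4·28 = 169 - 112 = 57,  λ = (13 ± √57)/2 = (13 ± 7.5498)/2 ≈ 10.2749 or 2.7251.
  Sorted: λ_1 = 10.2749,  λ_2 = 6,  λ_3 = 2.7251  (check: sum = 19 = tr ✓).

Step 4 — unit eigenvector for λ_1 ≈ 10.2749: v spans the null space of (Sigma - λ_1 I), whose rows are
  r_1 = (-7.2749, 1, 1),  r_2 = (1, -2.2749, 2),  r_3 = (1, 2, -2.2749).
  v is orthogonal to every row, so take v ∝ r_1 × r_2 = ((1)·(2) - (1)·(-2.2749), (1)·(1) - (-7.2749)·(2), (-7.2749)·(-2.2749) - (1)·(1)) ≈ (4.2749, 15.5498, 15.5498).
  Let u = (4.2749, 15.5498, 15.5498).
  ||u|| = √((4.2749)² + (15.5498)² + (15.5498)²) = √(501.8696) ≈ 22.4024,  v_1 = u/||u|| ≈ (0.1908, 0.6941, 0.6941) (||v_1|| = 1).

λ_1 = 10.2749,  λ_2 = 6,  λ_3 = 2.7251;  v_1 ≈ (0.1908, 0.6941, 0.6941)


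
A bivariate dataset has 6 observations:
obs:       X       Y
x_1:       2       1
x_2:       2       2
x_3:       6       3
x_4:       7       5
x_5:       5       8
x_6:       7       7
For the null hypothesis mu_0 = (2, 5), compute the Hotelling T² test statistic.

Step 1 — sample mean vector:
  mean(X) = (2 + 2 + 6 + 7 + 5 + 7) / 6 = 29/6 = 4.8333
  mean(Y) = (1 + 2 + 3 + 5 + 8 + 7) / 6 = 26/6 = 4.3333
  x̄ = (4.8333, 4.3333),  deviation x̄ - mu_0 = (4.8333, 4.3333) - (2, 5) = (2.8333, -0.6667).

Step 2 — sample covariance matrix, S[i,j] = (1/(n-1)) · Σ_k (x_{k,i} - mean_i) · (x_{k,j} - mean_j), divisor n-1 = 5:
  S[X,X] = ((-2.8333)·(-2.8333) + (-2.8333)·(-2.8333) + (1.1667)·(1.1667) + (2.1667)·(2.1667) + (0.1667)·(0.1667) + (2.1667)·(2.1667)) / 5 = 26.8333/5 = 5.3667
  S[X,Y] = ((-2.8333)·(-3.3333) + (-2.8333)·(-2.3333) + (1.1667)·(-1.3333) + (2.1667)·(0.6667) + (0.1667)·(3.6667) + (2.1667)·(2.6667)) / 5 = 22.3333/5 = 4.4667
  S[Y,Y] = ((-3.3333)·(-3.3333) + (-2.3333)·(-2.3333) + (-1.3333)·(-1.3333) + (0.6667)·(0.6667) + (3.6667)·(3.6667) + (2.6667)·(2.6667)) / 5 = 39.3333/5 = 7.8667
  S = [[5.3667, 4.4667],
 [4.4667, 7.8667]].

Step 3 — invert S. det(S) = 5.3667·7.8667 - (4.4667)² = 22.2667.
  S^{-1} = (1/det) · [[d, -b], [-b, a]] = [[0.3533, -0.2006],
 [-0.2006, 0.241]].

Step 4 — quadratic form (x̄ - mu_0)^T · S^{-1} · (x̄ - mu_0):
  S^{-1} · (x̄ - mu_0) = (1.1347, -0.729),
  (x̄ - mu_0)^T · [...] = (2.8333)·(1.1347) + (-0.6667)·(-0.729) = 3.7011.

Step 5 — scale by n: T² = 6 · 3.7011 = 22.2066.

T² ≈ 22.2066


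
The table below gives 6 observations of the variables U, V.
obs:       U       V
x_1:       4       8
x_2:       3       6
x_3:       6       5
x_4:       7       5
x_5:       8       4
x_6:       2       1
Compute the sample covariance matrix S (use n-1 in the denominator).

Step 1 — column means:
  mean(U) = (4 + 3 + 6 + 7 + 8 + 2) / 6 = 30/6 = 5
  mean(V) = (8 + 6 + 5 + 5 + 4 + 1) / 6 = 29/6 = 4.8333

Step 2 — sample covariance S[i,j] = (1/(n-1)) · Σ_k (x_{k,i} - mean_i) · (x_{k,j} - mean_j), with n-1 = 5.
  S[U,U] = ((-1)·(-1) + (-2)·(-2) + (1)·(1) + (2)·(2) + (3)·(3) + (-3)·(-3)) / 5 = 28/5 = 5.6
  S[U,V] = ((-1)·(3.1667) + (-2)·(1.1667) + (1)·(0.1667) + (2)·(0.1667) + (3)·(-0.8333) + (-3)·(-3.8333)) / 5 = 4/5 = 0.8
  S[V,V] = ((3.1667)·(3.1667) + (1.1667)·(1.1667) + (0.1667)·(0.1667) + (0.1667)·(0.1667) + (-0.8333)·(-0.8333) + (-3.8333)·(-3.8333)) / 5 = 26.8333/5 = 5.3667

S is symmetric (S[j,i] = S[i,j]). Assembling:

S = [[5.6, 0.8],
 [0.8, 5.3667]]


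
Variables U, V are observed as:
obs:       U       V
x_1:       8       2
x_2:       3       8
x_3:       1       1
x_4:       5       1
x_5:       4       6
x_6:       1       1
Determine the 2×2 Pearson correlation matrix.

Step 1 — column means:
  mean(U) = (8 + 3 + 1 + 5 + 4 + 1) / 6 = 22/6 = 3.6667
  mean(V) = (2 + 8 + 1 + 1 + 6 + 1) / 6 = 19/6 = 3.1667

Step 2 — sample variances and covariances s[i,j] = (1/(n-1)) · Σ_k (x_{k,i} - mean_i) · (x_{k,j} - mean_j), with n-1 = 5:
  s[U,U] = ((4.3333)·(4.3333) + (-0.6667)·(-0.6667) + (-2.6667)·(-2.6667) + (1.3333)·(1.3333) + (0.3333)·(0.3333) + (-2.6667)·(-2.6667)) / 5 = 35.3333/5 = 7.0667
  s[U,V] = ((4.3333)·(-1.1667) + (-0.6667)·(4.8333) + (-2.6667)·(-2.1667) + (1.3333)·(-2.1667) + (0.3333)·(2.8333) + (-2.6667)·(-2.1667)) / 5 = 1.3333/5 = 0.2667
  s[V,V] = ((-1.1667)·(-1.1667) + (4.8333)·(4.8333) + (-2.1667)·(-2.1667) + (-2.1667)·(-2.1667) + (2.8333)·(2.8333) + (-2.1667)·(-2.1667)) / 5 = 46.8333/5 = 9.3667
  Sample standard deviations s_i = √(s[i,i]):
  s(U) = √(7.0667) = 2.6583
  s(V) = √(9.3667) = 3.0605

Step 3 — r_{ij} = s_{ij} / (s_i · s_j):
  r[U,U] = 1 (diagonal).
  r[U,V] = 0.2667 / (2.6583 · 3.0605) = 0.2667 / 8.1358 = 0.0328
  r[V,V] = 1 (diagonal).

R is symmetric with unit diagonal. Assembling:

R = [[1, 0.0328],
 [0.0328, 1]]


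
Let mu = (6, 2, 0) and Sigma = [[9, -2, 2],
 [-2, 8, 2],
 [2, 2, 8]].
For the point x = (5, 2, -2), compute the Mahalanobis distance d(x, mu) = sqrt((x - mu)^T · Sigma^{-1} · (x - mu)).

Step 1 — centre the observation: (x - mu) = (-1, 0, -2).

Step 2 — invert Sigma (cofactor / det for 3×3, or solve directly):
  Sigma^{-1} = [[0.1304, 0.0435, -0.0435],
 [0.0435, 0.1478, -0.0478],
 [-0.0435, -0.0478, 0.1478]].

Step 3 — form the quadratic (x - mu)^T · Sigma^{-1} · (x - mu):
  Sigma^{-1} · (x - mu) = (-0.0435, 0.0522, -0.2522).
  (x - mu)^T · [Sigma^{-1} · (x - mu)] = (-1)·(-0.0435) + (0)·(0.0522) + (-2)·(-0.2522) = 0.5478.

Step 4 — take square root: d = √(0.5478) ≈ 0.7402.

d(x, mu) = √(0.5478) ≈ 0.7402


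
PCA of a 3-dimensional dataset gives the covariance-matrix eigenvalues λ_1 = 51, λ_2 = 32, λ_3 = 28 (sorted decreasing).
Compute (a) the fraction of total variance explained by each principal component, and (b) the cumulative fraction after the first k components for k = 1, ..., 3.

Step 1 — total variance = trace(Sigma) = Σ λ_i = 51 + 32 + 28 = 111.

Step 2 — fraction explained by component i = λ_i / Σ λ:
  PC1: 51/111 = 0.4595
  PC2: 32/111 = 0.2883
  PC3: 28/111 = 0.2523

Step 3 — cumulative fraction after k components = (λ_1 + ... + λ_k) / Σ λ:
  k = 1: 51/111 = 0.4595
  k = 2: (51 + 32)/111 = 83/111 = 0.7477
  k = 3: (51 + 32 + 28)/111 = 111/111 = 1

Summary (fraction, with percent):

explained: PC1 0.4595 (45.95%), PC2 0.2883 (28.83%), PC3 0.2523 (25.23%);  cumulative: 0.4595, 0.7477, 1


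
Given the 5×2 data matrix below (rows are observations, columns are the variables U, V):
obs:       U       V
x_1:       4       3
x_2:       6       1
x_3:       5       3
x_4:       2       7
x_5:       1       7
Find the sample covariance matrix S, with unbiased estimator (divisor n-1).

Step 1 — column means:
  mean(U) = (4 + 6 + 5 + 2 + 1) / 5 = 18/5 = 3.6
  mean(V) = (3 + 1 + 3 + 7 + 7) / 5 = 21/5 = 4.2

Step 2 — sample covariance S[i,j] = (1/(n-1)) · Σ_k (x_{k,i} - mean_i) · (x_{k,j} - mean_j), with n-1 = 4.
  S[U,U] = ((0.4)·(0.4) + (2.4)·(2.4) + (1.4)·(1.4) + (-1.6)·(-1.6) + (-2.6)·(-2.6)) / 4 = 17.2/4 = 4.3
  S[U,V] = ((0.4)·(-1.2) + (2.4)·(-3.2) + (1.4)·(-1.2) + (-1.6)·(2.8) + (-2.6)·(2.8)) / 4 = -21.6/4 = -5.4
  S[V,V] = ((-1.2)·(-1.2) + (-3.2)·(-3.2) + (-1.2)·(-1.2) + (2.8)·(2.8) + (2.8)·(2.8)) / 4 = 28.8/4 = 7.2

S is symmetric (S[j,i] = S[i,j]). Assembling:

S = [[4.3, -5.4],
 [-5.4, 7.2]]


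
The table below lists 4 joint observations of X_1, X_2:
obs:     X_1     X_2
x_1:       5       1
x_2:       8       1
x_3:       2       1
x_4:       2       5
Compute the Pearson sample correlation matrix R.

Step 1 — column means:
  mean(X_1) = (5 + 8 + 2 + 2) / 4 = 17/4 = 4.25
  mean(X_2) = (1 + 1 + 1 + 5) / 4 = 8/4 = 2

Step 2 — sample variances and covariances s[i,j] = (1/(n-1)) · Σ_k (x_{k,i} - mean_i) · (x_{k,j} - mean_j), with n-1 = 3:
  s[X_1,X_1] = ((0.75)·(0.75) + (3.75)·(3.75) + (-2.25)·(-2.25) + (-2.25)·(-2.25)) / 3 = 24.75/3 = 8.25
  s[X_1,X_2] = ((0.75)·(-1) + (3.75)·(-1) + (-2.25)·(-1) + (-2.25)·(3)) / 3 = -9/3 = -3
  s[X_2,X_2] = ((-1)·(-1) + (-1)·(-1) + (-1)·(-1) + (3)·(3)) / 3 = 12/3 = 4
  Sample standard deviations s_i = √(s[i,i]):
  s(X_1) = √(8.25) = 2.8723
  s(X_2) = √(4) = 2

Step 3 — r_{ij} = s_{ij} / (s_i · s_j):
  r[X_1,X_1] = 1 (diagonal).
  r[X_1,X_2] = -3 / (2.8723 · 2) = -3 / 5.7446 = -0.5222
  r[X_2,X_2] = 1 (diagonal).

R is symmetric with unit diagonal. Assembling:

R = [[1, -0.5222],
 [-0.5222, 1]]


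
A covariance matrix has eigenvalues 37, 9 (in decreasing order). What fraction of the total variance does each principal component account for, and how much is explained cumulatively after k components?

Step 1 — total variance = trace(Sigma) = Σ λ_i = 37 + 9 = 46.

Step 2 — fraction explained by component i = λ_i / Σ λ:
  PC1: 37/46 = 0.8043
  PC2: 9/46 = 0.1957

Step 3 — cumulative fraction after k components = (λ_1 + ... + λ_k) / Σ λ:
  k = 1: 37/46 = 0.8043
  k = 2: (37 + 9)/46 = 46/46 = 1

Summary (fraction, with percent):

explained: PC1 0.8043 (80.43%), PC2 0.1957 (19.57%);  cumulative: 0.8043, 1


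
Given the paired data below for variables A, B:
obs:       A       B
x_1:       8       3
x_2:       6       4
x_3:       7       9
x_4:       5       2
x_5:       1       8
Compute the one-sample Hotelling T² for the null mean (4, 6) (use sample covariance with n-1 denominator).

Step 1 — sample mean vector:
  mean(A) = (8 + 6 + 7 + 5 + 1) / 5 = 27/5 = 5.4
  mean(B) = (3 + 4 + 9 + 2 + 8) / 5 = 26/5 = 5.2
  x̄ = (5.4, 5.2),  deviation x̄ - mu_0 = (5.4, 5.2) - (4, 6) = (1.4, -0.8).

Step 2 — sample covariance matrix, S[i,j] = (1/(n-1)) · Σ_k (x_{k,i} - mean_i) · (x_{k,j} - mean_j), divisor n-1 = 4:
  S[A,A] = ((2.6)·(2.6) + (0.6)·(0.6) + (1.6)·(1.6) + (-0.4)·(-0.4) + (-4.4)·(-4.4)) / 4 = 29.2/4 = 7.3
  S[A,B] = ((2.6)·(-2.2) + (0.6)·(-1.2) + (1.6)·(3.8) + (-0.4)·(-3.2) + (-4.4)·(2.8)) / 4 = -11.4/4 = -2.85
  S[B,B] = ((-2.2)·(-2.2) + (-1.2)·(-1.2) + (3.8)·(3.8) + (-3.2)·(-3.2) + (2.8)·(2.8)) / 4 = 38.8/4 = 9.7
  S = [[7.3, -2.85],
 [-2.85, 9.7]].

Step 3 — invert S. det(S) = 7.3·9.7 - (-2.85)² = 62.6875.
  S^{-1} = (1/det) · [[d, -b], [-b, a]] = [[0.1547, 0.0455],
 [0.0455, 0.1165]].

Step 4 — quadratic form (x̄ - mu_0)^T · S^{-1} · (x̄ - mu_0):
  S^{-1} · (x̄ - mu_0) = (0.1803, -0.0295),
  (x̄ - mu_0)^T · [...] = (1.4)·(0.1803) + (-0.8)·(-0.0295) = 0.276.

Step 5 — scale by n: T² = 5 · 0.276 = 1.3799.

T² ≈ 1.3799


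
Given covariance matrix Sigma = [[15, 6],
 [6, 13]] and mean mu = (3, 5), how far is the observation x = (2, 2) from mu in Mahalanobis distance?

Step 1 — centre the observation: (x - mu) = (-1, -3).

Step 2 — invert Sigma. det(Sigma) = 15·13 - (6)² = 159.
  Sigma^{-1} = (1/det) · [[d, -b], [-b, a]] = [[0.0818, -0.0377],
 [-0.0377, 0.0943]].

Step 3 — form the quadratic (x - mu)^T · Sigma^{-1} · (x - mu):
  Sigma^{-1} · (x - mu) = (0.0314, -0.2453).
  (x - mu)^T · [Sigma^{-1} · (x - mu)] = (-1)·(0.0314) + (-3)·(-0.2453) = 0.7044.

Step 4 — take square root: d = √(0.7044) ≈ 0.8393.

d(x, mu) = √(0.7044) ≈ 0.8393


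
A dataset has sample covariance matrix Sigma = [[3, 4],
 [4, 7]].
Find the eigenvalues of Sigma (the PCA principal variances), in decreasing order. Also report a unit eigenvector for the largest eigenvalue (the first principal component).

Step 1 — characteristic polynomial of 2×2 Sigma:
  det(Sigma - λI) = λ² - trace · λ + det = 0.
  trace = 3 + 7 = 10, det = 3·7 - (4)² = 5.
Step 2 — discriminant:
  Δ = trace² - 4·det = 100 - 20 = 80.
Step 3 — eigenvalues:
  λ = (trace ± √Δ)/2 = (10 ± 8.9443)/2,
  λ_1 = 9.4721,  λ_2 = 0.5279.

Step 4 — unit eigenvector for λ_1: solve (Sigma - λ_1 I)v = 0. First row:
  (3 - 9.4721)·v_x + (4)·v_y = 0, i.e. (-6.4721)·v_x + (4)·v_y = 0,
  so v ∝ (b, λ_1 - a) = (4, 6.4721) = u.
  ||u|| = √((4)² + (6.4721)²) = √(57.8885) ≈ 7.6085,
  v_1 = u/||u|| ≈ (0.5257, 0.8507) (||v_1|| = 1).

λ_1 = 9.4721,  λ_2 = 0.5279;  v_1 ≈ (0.5257, 0.8507)


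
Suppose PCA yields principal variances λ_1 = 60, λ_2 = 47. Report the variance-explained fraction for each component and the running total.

Step 1 — total variance = trace(Sigma) = Σ λ_i = 60 + 47 = 107.

Step 2 — fraction explained by component i = λ_i / Σ λ:
  PC1: 60/107 = 0.5607
  PC2: 47/107 = 0.4393

Step 3 — cumulative fraction after k components = (λ_1 + ... + λ_k) / Σ λ:
  k = 1: 60/107 = 0.5607
  k = 2: (60 + 47)/107 = 107/107 = 1

Summary (fraction, with percent):

explained: PC1 0.5607 (56.07%), PC2 0.4393 (43.93%);  cumulative: 0.5607, 1


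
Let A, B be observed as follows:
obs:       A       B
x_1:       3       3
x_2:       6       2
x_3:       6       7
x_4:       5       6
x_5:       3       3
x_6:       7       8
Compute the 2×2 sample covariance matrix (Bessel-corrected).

Step 1 — column means:
  mean(A) = (3 + 6 + 6 + 5 + 3 + 7) / 6 = 30/6 = 5
  mean(B) = (3 + 2 + 7 + 6 + 3 + 8) / 6 = 29/6 = 4.8333

Step 2 — sample covariance S[i,j] = (1/(n-1)) · Σ_k (x_{k,i} - mean_i) · (x_{k,j} - mean_j), with n-1 = 5.
  S[A,A] = ((-2)·(-2) + (1)·(1) + (1)·(1) + (0)·(0) + (-2)·(-2) + (2)·(2)) / 5 = 14/5 = 2.8
  S[A,B] = ((-2)·(-1.8333) + (1)·(-2.8333) + (1)·(2.1667) + (0)·(1.1667) + (-2)·(-1.8333) + (2)·(3.1667)) / 5 = 13/5 = 2.6
  S[B,B] = ((-1.8333)·(-1.8333) + (-2.8333)·(-2.8333) + (2.1667)·(2.1667) + (1.1667)·(1.1667) + (-1.8333)·(-1.8333) + (3.1667)·(3.1667)) / 5 = 30.8333/5 = 6.1667

S is symmetric (S[j,i] = S[i,j]). Assembling:

S = [[2.8, 2.6],
 [2.6, 6.1667]]


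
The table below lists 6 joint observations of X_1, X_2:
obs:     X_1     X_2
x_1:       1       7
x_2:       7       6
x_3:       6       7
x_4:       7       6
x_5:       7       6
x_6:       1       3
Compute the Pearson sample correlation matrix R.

Step 1 — column means:
  mean(X_1) = (1 + 7 + 6 + 7 + 7 + 1) / 6 = 29/6 = 4.8333
  mean(X_2) = (7 + 6 + 7 + 6 + 6 + 3) / 6 = 35/6 = 5.8333

Step 2 — sample variances and covariances s[i,j] = (1/(n-1)) · Σ_k (x_{k,i} - mean_i) · (x_{k,j} - mean_j), with n-1 = 5:
  s[X_1,X_1] = ((-3.8333)·(-3.8333) + (2.1667)·(2.1667) + (1.1667)·(1.1667) + (2.1667)·(2.1667) + (2.1667)·(2.1667) + (-3.8333)·(-3.8333)) / 5 = 44.8333/5 = 8.9667
  s[X_1,X_2] = ((-3.8333)·(1.1667) + (2.1667)·(0.1667) + (1.1667)·(1.1667) + (2.1667)·(0.1667) + (2.1667)·(0.1667) + (-3.8333)·(-2.8333)) / 5 = 8.8333/5 = 1.7667
  s[X_2,X_2] = ((1.1667)·(1.1667) + (0.1667)·(0.1667) + (1.1667)·(1.1667) + (0.1667)·(0.1667) + (0.1667)·(0.1667) + (-2.8333)·(-2.8333)) / 5 = 10.8333/5 = 2.1667
  Sample standard deviations s_i = √(s[i,i]):
  s(X_1) = √(8.9667) = 2.9944
  s(X_2) = √(2.1667) = 1.472

Step 3 — r_{ij} = s_{ij} / (s_i · s_j):
  r[X_1,X_1] = 1 (diagonal).
  r[X_1,X_2] = 1.7667 / (2.9944 · 1.472) = 1.7667 / 4.4077 = 0.4008
  r[X_2,X_2] = 1 (diagonal).

R is symmetric with unit diagonal. Assembling:

R = [[1, 0.4008],
 [0.4008, 1]]


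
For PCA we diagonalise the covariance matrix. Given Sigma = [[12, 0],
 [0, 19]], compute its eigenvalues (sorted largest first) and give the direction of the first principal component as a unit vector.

Step 1 — characteristic polynomial of 2×2 Sigma:
  det(Sigma - λI) = λ² - trace · λ + det = 0.
  trace = 12 + 19 = 31, det = 12·19 - (0)² = 228.
Step 2 — discriminant:
  Δ = trace² - 4·det = 961 - 912 = 49.
Step 3 — eigenvalues:
  λ = (trace ± √Δ)/2 = (31 ± 7)/2,
  λ_1 = 19,  λ_2 = 12.

Step 4 — unit eigenvector for λ_1: Sigma is diagonal, so its eigenvectors are the coordinate axes. λ_1 = 19 is the diagonal entry on the second coordinate axis, hence
  v_1 = (0, 1) (||v_1|| = 1).

λ_1 = 19,  λ_2 = 12;  v_1 ≈ (0, 1)


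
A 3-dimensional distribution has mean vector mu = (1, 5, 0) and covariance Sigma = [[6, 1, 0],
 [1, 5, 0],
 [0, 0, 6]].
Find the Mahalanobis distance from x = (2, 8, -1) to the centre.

Step 1 — centre the observation: (x - mu) = (1, 3, -1).

Step 2 — invert Sigma (cofactor / det for 3×3, or solve directly):
  Sigma^{-1} = [[0.1724, -0.0345, 0],
 [-0.0345, 0.2069, 0],
 [0, 0, 0.1667]].

Step 3 — form the quadratic (x - mu)^T · Sigma^{-1} · (x - mu):
  Sigma^{-1} · (x - mu) = (0.069, 0.5862, -0.1667).
  (x - mu)^T · [Sigma^{-1} · (x - mu)] = (1)·(0.069) + (3)·(0.5862) + (-1)·(-0.1667) = 1.9943.

Step 4 — take square root: d = √(1.9943) ≈ 1.4122.

d(x, mu) = √(1.9943) ≈ 1.4122


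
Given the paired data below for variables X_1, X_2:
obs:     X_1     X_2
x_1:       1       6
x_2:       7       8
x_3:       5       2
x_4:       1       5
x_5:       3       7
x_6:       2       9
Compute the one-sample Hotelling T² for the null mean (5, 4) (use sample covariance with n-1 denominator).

Step 1 — sample mean vector:
  mean(X_1) = (1 + 7 + 5 + 1 + 3 + 2) / 6 = 19/6 = 3.1667
  mean(X_2) = (6 + 8 + 2 + 5 + 7 + 9) / 6 = 37/6 = 6.1667
  x̄ = (3.1667, 6.1667),  deviation x̄ - mu_0 = (3.1667, 6.1667) - (5, 4) = (-1.8333, 2.1667).

Step 2 — sample covariance matrix, S[i,j] = (1/(n-1)) · Σ_k (x_{k,i} - mean_i) · (x_{k,j} - mean_j), divisor n-1 = 5:
  S[X_1,X_1] = ((-2.1667)·(-2.1667) + (3.8333)·(3.8333) + (1.8333)·(1.8333) + (-2.1667)·(-2.1667) + (-0.1667)·(-0.1667) + (-1.1667)·(-1.1667)) / 5 = 28.8333/5 = 5.7667
  S[X_1,X_2] = ((-2.1667)·(-0.1667) + (3.8333)·(1.8333) + (1.8333)·(-4.1667) + (-2.1667)·(-1.1667) + (-0.1667)·(0.8333) + (-1.1667)·(2.8333)) / 5 = -1.1667/5 = -0.2333
  S[X_2,X_2] = ((-0.1667)·(-0.1667) + (1.8333)·(1.8333) + (-4.1667)·(-4.1667) + (-1.1667)·(-1.1667) + (0.8333)·(0.8333) + (2.8333)·(2.8333)) / 5 = 30.8333/5 = 6.1667
  S = [[5.7667, -0.2333],
 [-0.2333, 6.1667]].

Step 3 — invert S. det(S) = 5.7667·6.1667 - (-0.2333)² = 35.5067.
  S^{-1} = (1/det) · [[d, -b], [-b, a]] = [[0.1737, 0.0066],
 [0.0066, 0.1624]].

Step 4 — quadratic form (x̄ - mu_0)^T · S^{-1} · (x̄ - mu_0):
  S^{-1} · (x̄ - mu_0) = (-0.3042, 0.3398),
  (x̄ - mu_0)^T · [...] = (-1.8333)·(-0.3042) + (2.1667)·(0.3398) = 1.294.

Step 5 — scale by n: T² = 6 · 1.294 = 7.7638.

T² ≈ 7.7638


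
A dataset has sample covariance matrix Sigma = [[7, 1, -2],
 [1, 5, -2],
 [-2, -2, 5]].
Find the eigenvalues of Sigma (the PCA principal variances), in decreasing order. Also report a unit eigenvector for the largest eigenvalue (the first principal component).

Step 1 — characteristic polynomial p(λ) = det(λI - Sigma) = λ³ - tr·λ² + c_1·λ - det, where tr = trace, c_1 = sum of the principal 2×2 minors, det = det(Sigma):
  tr = 7 + 5 + 5 = 17,
  c_1 = (7·5 - (1)²) + (7·5 - (-2)²) + (5·5 - (-2)²) = 34 + 31 + 21 = 86,
  det = 7·(5·5 - (-2)²) - (1)·((1)·5 - (-2)·(-2)) + (-2)·((1)·(-2) - 5·(-2)) = 7·(21) - (1)·(1) + (-2)·(8) = 130.
  So p(λ) = λ³ - 17λ² + 86λ - 130.
Step 2 — look for an integer root (rational root theorem: any rational root is an integer divisor of 130). Testing λ = 5:
  p(5) = 125 - 425 + 430 - 130 = 0  ✓
  Dividing out (λ - 5): p(λ) = (λ - 5)(λ² - 12λ + 26).
Step 3 — remaining eigenvalues from the quadratic λ² - 12λ + 26 = 0:
  Δ = 12² - 4·26 = 144 - 104 = 40,  λ = (12 ± √40)/2 = (12 ± 6.3246)/2 ≈ 9.1623 or 2.8377.
  Sorted: λ_1 = 9.1623,  λ_2 = 5,  λ_3 = 2.8377  (check: sum = 17 = tr ✓).

Step 4 — unit eigenvector for λ_1 ≈ 9.1623: v spans the null space of (Sigma - λ_1 I), whose rows are
  r_1 = (-2.1623, 1, -2),  r_2 = (1, -4.1623, -2),  r_3 = (-2, -2, -4.1623).
  v is orthogonal to every row, so take v ∝ r_1 × r_2 = ((1)·(-2) - (-2)·(-4.1623), (-2)·(1) - (-2.1623)·(-2), (-2.1623)·(-4.1623) - (1)·(1)) ≈ (-10.3246, -6.3246, 8).
  Rescale (multiply by -1 so the first nonzero entry is positive): u = (10.3246, 6.3246, -8).
  ||u|| = √((10.3246)² + (6.3246)² + (-8)²) = √(210.5964) ≈ 14.5119,  v_1 = u/||u|| ≈ (0.7115, 0.4358, -0.5513) (||v_1|| = 1).

λ_1 = 9.1623,  λ_2 = 5,  λ_3 = 2.8377;  v_1 ≈ (0.7115, 0.4358, -0.5513)


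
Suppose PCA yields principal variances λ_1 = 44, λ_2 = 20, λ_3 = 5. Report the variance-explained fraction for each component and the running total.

Step 1 — total variance = trace(Sigma) = Σ λ_i = 44 + 20 + 5 = 69.

Step 2 — fraction explained by component i = λ_i / Σ λ:
  PC1: 44/69 = 0.6377
  PC2: 20/69 = 0.2899
  PC3: 5/69 = 0.0725

Step 3 — cumulative fraction after k components = (λ_1 + ... + λ_k) / Σ λ:
  k = 1: 44/69 = 0.6377
  k = 2: (44 + 20)/69 = 64/69 = 0.9275
  k = 3: (44 + 20 + 5)/69 = 69/69 = 1

Summary (fraction, with percent):

explained: PC1 0.6377 (63.77%), PC2 0.2899 (28.99%), PC3 0.0725 (7.25%);  cumulative: 0.6377, 0.9275, 1


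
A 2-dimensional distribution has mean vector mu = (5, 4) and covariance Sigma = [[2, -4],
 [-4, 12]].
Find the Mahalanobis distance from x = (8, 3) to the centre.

Step 1 — centre the observation: (x - mu) = (3, -1).

Step 2 — invert Sigma. det(Sigma) = 2·12 - (-4)² = 8.
  Sigma^{-1} = (1/det) · [[d, -b], [-b, a]] = [[1.5, 0.5],
 [0.5, 0.25]].

Step 3 — form the quadratic (x - mu)^T · Sigma^{-1} · (x - mu):
  Sigma^{-1} · (x - mu) = (4, 1.25).
  (x - mu)^T · [Sigma^{-1} · (x - mu)] = (3)·(4) + (-1)·(1.25) = 10.75.

Step 4 — take square root: d = √(10.75) ≈ 3.2787.

d(x, mu) = √(10.75) ≈ 3.2787


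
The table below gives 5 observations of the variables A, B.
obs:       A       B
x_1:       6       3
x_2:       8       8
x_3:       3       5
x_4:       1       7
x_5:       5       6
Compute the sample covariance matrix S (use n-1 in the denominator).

Step 1 — column means:
  mean(A) = (6 + 8 + 3 + 1 + 5) / 5 = 23/5 = 4.6
  mean(B) = (3 + 8 + 5 + 7 + 6) / 5 = 29/5 = 5.8

Step 2 — sample covariance S[i,j] = (1/(n-1)) · Σ_k (x_{k,i} - mean_i) · (x_{k,j} - mean_j), with n-1 = 4.
  S[A,A] = ((1.4)·(1.4) + (3.4)·(3.4) + (-1.6)·(-1.6) + (-3.6)·(-3.6) + (0.4)·(0.4)) / 4 = 29.2/4 = 7.3
  S[A,B] = ((1.4)·(-2.8) + (3.4)·(2.2) + (-1.6)·(-0.8) + (-3.6)·(1.2) + (0.4)·(0.2)) / 4 = 0.6/4 = 0.15
  S[B,B] = ((-2.8)·(-2.8) + (2.2)·(2.2) + (-0.8)·(-0.8) + (1.2)·(1.2) + (0.2)·(0.2)) / 4 = 14.8/4 = 3.7

S is symmetric (S[j,i] = S[i,j]). Assembling:

S = [[7.3, 0.15],
 [0.15, 3.7]]


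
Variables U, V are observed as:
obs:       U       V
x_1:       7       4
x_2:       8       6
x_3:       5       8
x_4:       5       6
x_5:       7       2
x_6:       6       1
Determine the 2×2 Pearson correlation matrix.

Step 1 — column means:
  mean(U) = (7 + 8 + 5 + 5 + 7 + 6) / 6 = 38/6 = 6.3333
  mean(V) = (4 + 6 + 8 + 6 + 2 + 1) / 6 = 27/6 = 4.5

Step 2 — sample variances and covariances s[i,j] = (1/(n-1)) · Σ_k (x_{k,i} - mean_i) · (x_{k,j} - mean_j), with n-1 = 5:
  s[U,U] = ((0.6667)·(0.6667) + (1.6667)·(1.6667) + (-1.3333)·(-1.3333) + (-1.3333)·(-1.3333) + (0.6667)·(0.6667) + (-0.3333)·(-0.3333)) / 5 = 7.3333/5 = 1.4667
  s[U,V] = ((0.6667)·(-0.5) + (1.6667)·(1.5) + (-1.3333)·(3.5) + (-1.3333)·(1.5) + (0.6667)·(-2.5) + (-0.3333)·(-3.5)) / 5 = -5/5 = -1
  s[V,V] = ((-0.5)·(-0.5) + (1.5)·(1.5) + (3.5)·(3.5) + (1.5)·(1.5) + (-2.5)·(-2.5) + (-3.5)·(-3.5)) / 5 = 35.5/5 = 7.1
  Sample standard deviations s_i = √(s[i,i]):
  s(U) = √(1.4667) = 1.2111
  s(V) = √(7.1) = 2.6646

Step 3 — r_{ij} = s_{ij} / (s_i · s_j):
  r[U,U] = 1 (diagonal).
  r[U,V] = -1 / (1.2111 · 2.6646) = -1 / 3.227 = -0.3099
  r[V,V] = 1 (diagonal).

R is symmetric with unit diagonal. Assembling:

R = [[1, -0.3099],
 [-0.3099, 1]]


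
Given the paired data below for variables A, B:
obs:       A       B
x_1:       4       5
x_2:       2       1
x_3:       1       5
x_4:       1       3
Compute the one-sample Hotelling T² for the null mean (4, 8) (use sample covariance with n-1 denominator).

Step 1 — sample mean vector:
  mean(A) = (4 + 2 + 1 + 1) / 4 = 8/4 = 2
  mean(B) = (5 + 1 + 5 + 3) / 4 = 14/4 = 3.5
  x̄ = (2, 3.5),  deviation x̄ - mu_0 = (2, 3.5) - (4, 8) = (-2, -4.5).

Step 2 — sample covariance matrix, S[i,j] = (1/(n-1)) · Σ_k (x_{k,i} - mean_i) · (x_{k,j} - mean_j), divisor n-1 = 3:
  S[A,A] = ((2)·(2) + (0)·(0) + (-1)·(-1) + (-1)·(-1)) / 3 = 6/3 = 2
  S[A,B] = ((2)·(1.5) + (0)·(-2.5) + (-1)·(1.5) + (-1)·(-0.5)) / 3 = 2/3 = 0.6667
  S[B,B] = ((1.5)·(1.5) + (-2.5)·(-2.5) + (1.5)·(1.5) + (-0.5)·(-0.5)) / 3 = 11/3 = 3.6667
  S = [[2, 0.6667],
 [0.6667, 3.6667]].

Step 3 — invert S. det(S) = 2·3.6667 - (0.6667)² = 6.8889.
  S^{-1} = (1/det) · [[d, -b], [-b, a]] = [[0.5323, -0.0968],
 [-0.0968, 0.2903]].

Step 4 — quadratic form (x̄ - mu_0)^T · S^{-1} · (x̄ - mu_0):
  S^{-1} · (x̄ - mu_0) = (-0.629, -1.1129),
  (x̄ - mu_0)^T · [...] = (-2)·(-0.629) + (-4.5)·(-1.1129) = 6.2661.

Step 5 — scale by n: T² = 4 · 6.2661 = 25.0645.

T² ≈ 25.0645


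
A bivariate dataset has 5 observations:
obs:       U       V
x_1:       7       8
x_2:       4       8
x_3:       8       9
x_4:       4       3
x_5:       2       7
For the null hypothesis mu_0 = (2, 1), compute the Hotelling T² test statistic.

Step 1 — sample mean vector:
  mean(U) = (7 + 4 + 8 + 4 + 2) / 5 = 25/5 = 5
  mean(V) = (8 + 8 + 9 + 3 + 7) / 5 = 35/5 = 7
  x̄ = (5, 7),  deviation x̄ - mu_0 = (5, 7) - (2, 1) = (3, 6).

Step 2 — sample covariance matrix, S[i,j] = (1/(n-1)) · Σ_k (x_{k,i} - mean_i) · (x_{k,j} - mean_j), divisor n-1 = 4:
  S[U,U] = ((2)·(2) + (-1)·(-1) + (3)·(3) + (-1)·(-1) + (-3)·(-3)) / 4 = 24/4 = 6
  S[U,V] = ((2)·(1) + (-1)·(1) + (3)·(2) + (-1)·(-4) + (-3)·(0)) / 4 = 11/4 = 2.75
  S[V,V] = ((1)·(1) + (1)·(1) + (2)·(2) + (-4)·(-4) + (0)·(0)) / 4 = 22/4 = 5.5
  S = [[6, 2.75],
 [2.75, 5.5]].

Step 3 — invert S. det(S) = 6·5.5 - (2.75)² = 25.4375.
  S^{-1} = (1/det) · [[d, -b], [-b, a]] = [[0.2162, -0.1081],
 [-0.1081, 0.2359]].

Step 4 — quadratic form (x̄ - mu_0)^T · S^{-1} · (x̄ - mu_0):
  S^{-1} · (x̄ - mu_0) = (0, 1.0909),
  (x̄ - mu_0)^T · [...] = (3)·(0) + (6)·(1.0909) = 6.5455.

Step 5 — scale by n: T² = 5 · 6.5455 = 32.7273.

T² ≈ 32.7273


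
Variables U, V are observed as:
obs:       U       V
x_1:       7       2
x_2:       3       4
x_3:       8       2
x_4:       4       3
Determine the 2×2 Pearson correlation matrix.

Step 1 — column means:
  mean(U) = (7 + 3 + 8 + 4) / 4 = 22/4 = 5.5
  mean(V) = (2 + 4 + 2 + 3) / 4 = 11/4 = 2.75

Step 2 — sample variances and covariances s[i,j] = (1/(n-1)) · Σ_k (x_{k,i} - mean_i) · (x_{k,j} - mean_j), with n-1 = 3:
  s[U,U] = ((1.5)·(1.5) + (-2.5)·(-2.5) + (2.5)·(2.5) + (-1.5)·(-1.5)) / 3 = 17/3 = 5.6667
  s[U,V] = ((1.5)·(-0.75) + (-2.5)·(1.25) + (2.5)·(-0.75) + (-1.5)·(0.25)) / 3 = -6.5/3 = -2.1667
  s[V,V] = ((-0.75)·(-0.75) + (1.25)·(1.25) + (-0.75)·(-0.75) + (0.25)·(0.25)) / 3 = 2.75/3 = 0.9167
  Sample standard deviations s_i = √(s[i,i]):
  s(U) = √(5.6667) = 2.3805
  s(V) = √(0.9167) = 0.9574

Step 3 — r_{ij} = s_{ij} / (s_i · s_j):
  r[U,U] = 1 (diagonal).
  r[U,V] = -2.1667 / (2.3805 · 0.9574) = -2.1667 / 2.2791 = -0.9507
  r[V,V] = 1 (diagonal).

R is symmetric with unit diagonal. Assembling:

R = [[1, -0.9507],
 [-0.9507, 1]]


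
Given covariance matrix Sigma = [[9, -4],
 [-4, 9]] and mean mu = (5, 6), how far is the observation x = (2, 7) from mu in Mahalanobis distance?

Step 1 — centre the observation: (x - mu) = (-3, 1).

Step 2 — invert Sigma. det(Sigma) = 9·9 - (-4)² = 65.
  Sigma^{-1} = (1/det) · [[d, -b], [-b, a]] = [[0.1385, 0.0615],
 [0.0615, 0.1385]].

Step 3 — form the quadratic (x - mu)^T · Sigma^{-1} · (x - mu):
  Sigma^{-1} · (x - mu) = (-0.3538, -0.0462).
  (x - mu)^T · [Sigma^{-1} · (x - mu)] = (-3)·(-0.3538) + (1)·(-0.0462) = 1.0154.

Step 4 — take square root: d = √(1.0154) ≈ 1.0077.

d(x, mu) = √(1.0154) ≈ 1.0077


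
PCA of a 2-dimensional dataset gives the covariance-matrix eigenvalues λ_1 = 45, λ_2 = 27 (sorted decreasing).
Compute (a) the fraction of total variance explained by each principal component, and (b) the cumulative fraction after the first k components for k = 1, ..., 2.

Step 1 — total variance = trace(Sigma) = Σ λ_i = 45 + 27 = 72.

Step 2 — fraction explained by component i = λ_i / Σ λ:
  PC1: 45/72 = 0.625
  PC2: 27/72 = 0.375

Step 3 — cumulative fraction after k components = (λ_1 + ... + λ_k) / Σ λ:
  k = 1: 45/72 = 0.625
  k = 2: (45 + 27)/72 = 72/72 = 1

Summary (fraction, with percent):

explained: PC1 0.625 (62.5%), PC2 0.375 (37.5%);  cumulative: 0.625, 1


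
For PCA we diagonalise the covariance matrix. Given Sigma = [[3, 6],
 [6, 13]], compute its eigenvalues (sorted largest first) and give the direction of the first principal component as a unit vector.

Step 1 — characteristic polynomial of 2×2 Sigma:
  det(Sigma - λI) = λ² - trace · λ + det = 0.
  trace = 3 + 13 = 16, det = 3·13 - (6)² = 3.
Step 2 — discriminant:
  Δ = trace² - 4·det = 256 - 12 = 244.
Step 3 — eigenvalues:
  λ = (trace ± √Δ)/2 = (16 ± 15.6205)/2,
  λ_1 = 15.8102,  λ_2 = 0.1898.

Step 4 — unit eigenvector for λ_1: solve (Sigma - λ_1 I)v = 0. First row:
  (3 - 15.8102)·v_x + (6)·v_y = 0, i.e. (-12.8102)·v_x + (6)·v_y = 0,
  so v ∝ (b, λ_1 - a) = (6, 12.8102) = u.
  ||u|| = √((6)² + (12.8102)²) = √(200.1025) ≈ 14.1458,
  v_1 = u/||u|| ≈ (0.4242, 0.9056) (||v_1|| = 1).

λ_1 = 15.8102,  λ_2 = 0.1898;  v_1 ≈ (0.4242, 0.9056)
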